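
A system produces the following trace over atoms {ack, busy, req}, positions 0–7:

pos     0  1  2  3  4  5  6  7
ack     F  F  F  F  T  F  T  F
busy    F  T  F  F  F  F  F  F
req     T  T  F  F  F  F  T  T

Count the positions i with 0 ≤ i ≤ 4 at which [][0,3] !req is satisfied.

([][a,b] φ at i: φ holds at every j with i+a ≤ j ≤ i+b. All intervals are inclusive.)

Evaluate at each i in [0,4]:
  i=0: ✗ (fails at j=0)
  i=1: ✗ (fails at j=1)
  i=2: ✓ (all of [2,5])
  i=3: ✗ (fails at j=6)
  i=4: ✗ (fails at j=6)
Positions where it holds: {2} → 1.

1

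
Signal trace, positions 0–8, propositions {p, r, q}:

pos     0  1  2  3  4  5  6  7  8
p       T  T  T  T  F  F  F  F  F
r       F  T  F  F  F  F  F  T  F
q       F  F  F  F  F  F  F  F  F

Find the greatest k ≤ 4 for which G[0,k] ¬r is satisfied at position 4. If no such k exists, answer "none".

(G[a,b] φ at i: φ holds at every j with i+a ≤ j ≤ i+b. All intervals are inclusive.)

2

¬r must hold from j=4 onward; find where it first fails.
  j=4: holds
  j=5: holds
  j=6: holds
  j=7: fails
Holds on [4,6], so largest k = 2.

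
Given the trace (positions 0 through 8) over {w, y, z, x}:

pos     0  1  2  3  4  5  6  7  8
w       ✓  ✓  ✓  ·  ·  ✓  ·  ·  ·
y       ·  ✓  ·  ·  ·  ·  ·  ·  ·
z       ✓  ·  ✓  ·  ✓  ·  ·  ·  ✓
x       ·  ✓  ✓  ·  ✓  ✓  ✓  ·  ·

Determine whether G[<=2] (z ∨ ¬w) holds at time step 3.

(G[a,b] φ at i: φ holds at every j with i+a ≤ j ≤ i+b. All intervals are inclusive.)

No

Check (z ∨ ¬w) at every j in [3,5]:
  j=3: true
  j=4: true
  j=5: false
Fails at j=5 → formula fails.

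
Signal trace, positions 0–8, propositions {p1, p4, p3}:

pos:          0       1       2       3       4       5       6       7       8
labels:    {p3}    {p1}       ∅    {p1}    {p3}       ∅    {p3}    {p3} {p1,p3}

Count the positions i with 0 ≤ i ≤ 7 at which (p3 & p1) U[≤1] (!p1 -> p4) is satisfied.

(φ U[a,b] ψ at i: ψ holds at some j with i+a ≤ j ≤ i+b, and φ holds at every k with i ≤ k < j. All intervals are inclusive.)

Evaluate at each i in [0,7]:
  i=0: ✗ (lhs fails at k=0 before rhs at j=1)
  i=1: ✓ (rhs at j=1)
  i=2: ✗ (lhs fails at k=2 before rhs at j=3)
  i=3: ✓ (rhs at j=3)
  i=4: ✗ (no rhs in [4,5])
  i=5: ✗ (no rhs in [5,6])
  i=6: ✗ (no rhs in [6,7])
  i=7: ✗ (lhs fails at k=7 before rhs at j=8)
Positions where it holds: {1, 3} → 2.

2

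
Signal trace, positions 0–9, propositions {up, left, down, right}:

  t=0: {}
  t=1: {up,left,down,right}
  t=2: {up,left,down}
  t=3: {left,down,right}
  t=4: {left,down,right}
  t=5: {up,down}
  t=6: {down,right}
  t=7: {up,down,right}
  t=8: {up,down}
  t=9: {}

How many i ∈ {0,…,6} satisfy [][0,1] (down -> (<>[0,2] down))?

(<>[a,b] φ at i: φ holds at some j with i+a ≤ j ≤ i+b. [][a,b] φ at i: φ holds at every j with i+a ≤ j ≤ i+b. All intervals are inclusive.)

7

Evaluate at each i in [0,6]:
  i=0: ✓ (all of [0,1])
  i=1: ✓ (all of [1,2])
  i=2: ✓ (all of [2,3])
  i=3: ✓ (all of [3,4])
  i=4: ✓ (all of [4,5])
  i=5: ✓ (all of [5,6])
  i=6: ✓ (all of [6,7])
Positions where it holds: {0, 1, 2, 3, 4, 5, 6} → 7.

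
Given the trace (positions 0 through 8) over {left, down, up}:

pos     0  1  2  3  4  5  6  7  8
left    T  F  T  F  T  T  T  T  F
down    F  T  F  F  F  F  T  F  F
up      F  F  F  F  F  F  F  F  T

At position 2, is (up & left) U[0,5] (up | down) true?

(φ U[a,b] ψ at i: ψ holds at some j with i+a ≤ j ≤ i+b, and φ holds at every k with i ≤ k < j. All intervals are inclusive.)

Need some j in [2,7] with (up | down), and (up & left) at every k in [2,j-1].
  j=2: (up | down) false.
  j=3: (up | down) false.
  j=4: (up | down) false.
  j=5: (up | down) false.
  j=6: (up | down) holds, but (up & left) fails at k=2 → not this j.
  j=7: (up | down) false.
No j in the window works → until fails.

False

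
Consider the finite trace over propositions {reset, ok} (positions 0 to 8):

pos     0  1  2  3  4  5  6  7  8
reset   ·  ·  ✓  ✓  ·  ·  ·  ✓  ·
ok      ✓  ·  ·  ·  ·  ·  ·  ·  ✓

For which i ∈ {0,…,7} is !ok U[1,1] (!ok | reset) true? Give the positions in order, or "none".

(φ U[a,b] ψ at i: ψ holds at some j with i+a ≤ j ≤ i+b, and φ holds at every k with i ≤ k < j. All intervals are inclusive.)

1, 2, 3, 4, 5, 6

Evaluate at each i in [0,7]:
  i=0: ✗ (lhs fails at k=0 before rhs at j=1)
  i=1: ✓ (rhs at j=2; lhs holds on [1,1])
  i=2: ✓ (rhs at j=3; lhs holds on [2,2])
  i=3: ✓ (rhs at j=4; lhs holds on [3,3])
  i=4: ✓ (rhs at j=5; lhs holds on [4,4])
  i=5: ✓ (rhs at j=6; lhs holds on [5,5])
  i=6: ✓ (rhs at j=7; lhs holds on [6,6])
  i=7: ✗ (no rhs in [8,8])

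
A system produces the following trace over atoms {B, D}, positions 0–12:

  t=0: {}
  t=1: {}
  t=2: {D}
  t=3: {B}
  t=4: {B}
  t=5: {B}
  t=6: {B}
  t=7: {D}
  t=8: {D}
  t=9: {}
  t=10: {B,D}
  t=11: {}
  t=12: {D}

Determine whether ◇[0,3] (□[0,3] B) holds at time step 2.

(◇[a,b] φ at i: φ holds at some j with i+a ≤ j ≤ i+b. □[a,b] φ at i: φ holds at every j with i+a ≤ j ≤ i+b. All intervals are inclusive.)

True

Check □[0,3] B at each j in [2,5]:
  j=2: fails at 2
  j=3: holds on [3,6]
  j=4: fails at 7
  j=5: fails at 7
Found at j=3 → formula holds.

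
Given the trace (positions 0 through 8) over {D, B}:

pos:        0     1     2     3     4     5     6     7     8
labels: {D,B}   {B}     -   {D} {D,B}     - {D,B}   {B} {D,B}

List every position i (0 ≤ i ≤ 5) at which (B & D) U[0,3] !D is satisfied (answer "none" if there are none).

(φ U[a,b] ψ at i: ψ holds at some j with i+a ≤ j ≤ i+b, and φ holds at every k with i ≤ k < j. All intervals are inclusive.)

0, 1, 2, 4, 5

Evaluate at each i in [0,5]:
  i=0: ✓ (rhs at j=1; lhs holds on [0,0])
  i=1: ✓ (rhs at j=1)
  i=2: ✓ (rhs at j=2)
  i=3: ✗ (lhs fails at k=3 before rhs at j=5)
  i=4: ✓ (rhs at j=5; lhs holds on [4,4])
  i=5: ✓ (rhs at j=5)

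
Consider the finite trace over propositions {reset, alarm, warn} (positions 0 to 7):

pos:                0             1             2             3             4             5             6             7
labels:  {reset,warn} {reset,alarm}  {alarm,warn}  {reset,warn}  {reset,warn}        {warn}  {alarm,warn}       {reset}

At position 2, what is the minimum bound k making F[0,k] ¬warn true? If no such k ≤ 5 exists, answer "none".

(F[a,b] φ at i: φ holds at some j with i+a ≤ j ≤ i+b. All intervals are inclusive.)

Scan j = 2,3,… for ¬warn:
  j=2: fails
  j=3: fails
  j=4: fails
  j=5: fails
  j=6: fails
  j=7: holds
First hit at j=7, so smallest k = 7-2 = 5.

5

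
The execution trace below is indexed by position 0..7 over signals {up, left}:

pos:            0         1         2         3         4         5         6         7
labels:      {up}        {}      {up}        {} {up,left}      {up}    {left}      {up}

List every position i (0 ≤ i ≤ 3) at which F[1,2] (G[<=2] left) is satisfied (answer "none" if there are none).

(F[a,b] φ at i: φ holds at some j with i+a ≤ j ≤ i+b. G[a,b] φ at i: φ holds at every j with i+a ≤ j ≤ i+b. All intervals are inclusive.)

Evaluate at each i in [0,3]:
  i=0: ✗ (none in [1,2])
  i=1: ✗ (none in [2,3])
  i=2: ✗ (none in [3,4])
  i=3: ✗ (none in [4,5])

none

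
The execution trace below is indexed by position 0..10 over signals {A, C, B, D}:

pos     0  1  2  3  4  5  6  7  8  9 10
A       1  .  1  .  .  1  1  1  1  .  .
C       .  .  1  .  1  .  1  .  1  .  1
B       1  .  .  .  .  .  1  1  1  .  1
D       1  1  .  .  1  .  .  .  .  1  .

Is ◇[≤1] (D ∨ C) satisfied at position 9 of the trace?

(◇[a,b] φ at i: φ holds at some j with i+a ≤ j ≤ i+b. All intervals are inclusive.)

Check (D ∨ C) at each j in [9,10]:
  j=9: true
  j=10: true
Found at j=9 → formula holds.

Holds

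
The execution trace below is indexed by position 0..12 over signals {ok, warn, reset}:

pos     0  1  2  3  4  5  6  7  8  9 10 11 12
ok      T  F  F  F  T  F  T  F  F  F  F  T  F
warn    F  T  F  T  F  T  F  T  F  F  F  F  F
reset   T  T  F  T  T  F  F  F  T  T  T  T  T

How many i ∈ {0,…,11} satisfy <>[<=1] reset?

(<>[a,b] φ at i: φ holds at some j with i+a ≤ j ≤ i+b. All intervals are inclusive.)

10

Evaluate at each i in [0,11]:
  i=0: ✓ (witness j=0)
  i=1: ✓ (witness j=1)
  i=2: ✓ (witness j=3)
  i=3: ✓ (witness j=3)
  i=4: ✓ (witness j=4)
  i=5: ✗ (none in [5,6])
  i=6: ✗ (none in [6,7])
  i=7: ✓ (witness j=8)
  i=8: ✓ (witness j=8)
  i=9: ✓ (witness j=9)
  i=10: ✓ (witness j=10)
  i=11: ✓ (witness j=11)
Positions where it holds: {0, 1, 2, 3, 4, 7, 8, 9, 10, 11} → 10.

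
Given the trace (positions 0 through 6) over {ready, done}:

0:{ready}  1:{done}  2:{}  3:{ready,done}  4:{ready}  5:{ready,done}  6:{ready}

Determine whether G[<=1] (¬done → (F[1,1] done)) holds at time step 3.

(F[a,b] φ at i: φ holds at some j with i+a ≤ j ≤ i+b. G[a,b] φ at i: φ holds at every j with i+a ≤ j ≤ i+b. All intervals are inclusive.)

True

Check (¬done → (F[1,1] done)) at every j in [3,4]:
  j=3: antecedent false → ✓
  j=4: antecedent true; consequent holds (witness at 5) → ✓
All positions satisfy it → formula holds.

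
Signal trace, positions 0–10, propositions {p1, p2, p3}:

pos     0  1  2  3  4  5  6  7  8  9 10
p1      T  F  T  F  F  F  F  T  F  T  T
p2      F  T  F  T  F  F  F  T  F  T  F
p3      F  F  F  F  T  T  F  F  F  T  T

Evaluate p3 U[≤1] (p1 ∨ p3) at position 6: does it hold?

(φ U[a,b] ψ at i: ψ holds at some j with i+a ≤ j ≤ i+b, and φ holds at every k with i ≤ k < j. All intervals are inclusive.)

Does not hold

Need some j in [6,7] with (p1 ∨ p3), and p3 at every k in [6,j-1].
  j=6: (p1 ∨ p3) false.
  j=7: (p1 ∨ p3) holds, but p3 fails at k=6 → not this j.
No j in the window works → until fails.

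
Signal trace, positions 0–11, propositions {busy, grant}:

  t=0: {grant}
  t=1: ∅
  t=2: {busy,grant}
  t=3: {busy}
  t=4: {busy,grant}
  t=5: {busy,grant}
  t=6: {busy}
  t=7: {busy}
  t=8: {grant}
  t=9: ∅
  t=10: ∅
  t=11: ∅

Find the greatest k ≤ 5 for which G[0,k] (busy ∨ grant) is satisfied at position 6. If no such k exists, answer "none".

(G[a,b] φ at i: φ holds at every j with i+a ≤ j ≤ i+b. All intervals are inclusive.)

2

(busy ∨ grant) must hold from j=6 onward; find where it first fails.
  j=6: holds
  j=7: holds
  j=8: holds
  j=9: fails
Holds on [6,8], so largest k = 2.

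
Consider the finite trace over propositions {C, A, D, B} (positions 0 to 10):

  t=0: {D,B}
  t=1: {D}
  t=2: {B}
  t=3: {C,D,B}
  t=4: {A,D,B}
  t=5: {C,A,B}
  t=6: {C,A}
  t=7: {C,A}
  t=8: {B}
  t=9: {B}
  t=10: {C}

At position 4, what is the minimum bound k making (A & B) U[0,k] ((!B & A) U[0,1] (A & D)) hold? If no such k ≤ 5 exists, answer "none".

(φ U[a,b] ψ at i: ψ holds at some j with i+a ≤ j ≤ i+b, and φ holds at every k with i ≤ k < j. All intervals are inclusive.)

Need earliest j ≥ 4 with ((!B & A) U[0,1] (A & D)), and (A & B) at every k in [4,j-1].
  j=4: rhs holds (empty prefix). k = 0.

0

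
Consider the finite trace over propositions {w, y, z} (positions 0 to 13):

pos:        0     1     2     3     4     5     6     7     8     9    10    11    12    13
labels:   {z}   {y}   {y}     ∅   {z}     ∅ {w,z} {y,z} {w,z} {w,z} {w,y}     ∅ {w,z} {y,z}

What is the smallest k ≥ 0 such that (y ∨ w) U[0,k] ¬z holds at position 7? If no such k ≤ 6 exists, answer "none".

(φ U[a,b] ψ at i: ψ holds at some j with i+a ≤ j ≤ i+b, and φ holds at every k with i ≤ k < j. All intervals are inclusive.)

3

Need earliest j ≥ 7 with ¬z, and (y ∨ w) at every k in [7,j-1].
  j=7: rhs fails.
  j=8: rhs fails.
  j=9: rhs fails.
  j=10: rhs holds; lhs holds on [7,9]. k = 3.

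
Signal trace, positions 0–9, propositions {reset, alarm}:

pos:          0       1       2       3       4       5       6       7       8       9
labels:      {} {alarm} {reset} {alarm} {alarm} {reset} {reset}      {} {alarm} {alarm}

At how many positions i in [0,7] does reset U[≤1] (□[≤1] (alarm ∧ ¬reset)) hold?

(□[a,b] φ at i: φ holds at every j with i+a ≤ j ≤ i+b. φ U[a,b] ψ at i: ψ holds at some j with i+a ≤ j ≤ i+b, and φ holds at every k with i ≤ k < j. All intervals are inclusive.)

Evaluate at each i in [0,7]:
  i=0: ✗ (no rhs in [0,1])
  i=1: ✗ (no rhs in [1,2])
  i=2: ✓ (rhs at j=3; lhs holds on [2,2])
  i=3: ✓ (rhs at j=3)
  i=4: ✗ (no rhs in [4,5])
  i=5: ✗ (no rhs in [5,6])
  i=6: ✗ (no rhs in [6,7])
  i=7: ✗ (lhs fails at k=7 before rhs at j=8)
Positions where it holds: {2, 3} → 2.

2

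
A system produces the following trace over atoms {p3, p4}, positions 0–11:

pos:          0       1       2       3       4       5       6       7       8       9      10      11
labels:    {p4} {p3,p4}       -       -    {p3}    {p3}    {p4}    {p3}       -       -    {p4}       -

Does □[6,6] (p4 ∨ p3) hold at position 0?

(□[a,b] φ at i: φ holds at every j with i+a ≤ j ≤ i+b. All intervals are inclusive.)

Check (p4 ∨ p3) at every j in [6,6]:
  j=6: true
All positions satisfy it → formula holds.

Holds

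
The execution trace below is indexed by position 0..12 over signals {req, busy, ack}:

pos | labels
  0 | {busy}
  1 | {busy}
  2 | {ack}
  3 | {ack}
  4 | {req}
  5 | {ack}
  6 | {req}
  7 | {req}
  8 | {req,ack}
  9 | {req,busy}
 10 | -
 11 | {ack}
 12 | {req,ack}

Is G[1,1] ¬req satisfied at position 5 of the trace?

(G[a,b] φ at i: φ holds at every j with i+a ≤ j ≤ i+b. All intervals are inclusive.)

Does not hold

Check ¬req at every j in [6,6]:
  j=6: false
Fails at j=6 → formula fails.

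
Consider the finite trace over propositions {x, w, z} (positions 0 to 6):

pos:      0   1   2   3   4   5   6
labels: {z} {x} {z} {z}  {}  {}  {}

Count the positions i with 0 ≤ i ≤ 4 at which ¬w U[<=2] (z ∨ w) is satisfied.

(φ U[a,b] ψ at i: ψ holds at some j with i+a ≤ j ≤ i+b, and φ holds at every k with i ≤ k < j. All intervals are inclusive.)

Evaluate at each i in [0,4]:
  i=0: ✓ (rhs at j=0)
  i=1: ✓ (rhs at j=2; lhs holds on [1,1])
  i=2: ✓ (rhs at j=2)
  i=3: ✓ (rhs at j=3)
  i=4: ✗ (no rhs in [4,6])
Positions where it holds: {0, 1, 2, 3} → 4.

4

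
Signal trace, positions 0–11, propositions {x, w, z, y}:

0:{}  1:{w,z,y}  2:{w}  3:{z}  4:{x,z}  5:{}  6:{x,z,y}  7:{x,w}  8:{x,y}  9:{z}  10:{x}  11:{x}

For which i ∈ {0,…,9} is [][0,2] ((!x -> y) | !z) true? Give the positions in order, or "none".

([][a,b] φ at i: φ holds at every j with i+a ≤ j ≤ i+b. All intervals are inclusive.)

Evaluate at each i in [0,9]:
  i=0: ✓ (all of [0,2])
  i=1: ✗ (fails at j=3)
  i=2: ✗ (fails at j=3)
  i=3: ✗ (fails at j=3)
  i=4: ✓ (all of [4,6])
  i=5: ✓ (all of [5,7])
  i=6: ✓ (all of [6,8])
  i=7: ✗ (fails at j=9)
  i=8: ✗ (fails at j=9)
  i=9: ✗ (fails at j=9)

0, 4, 5, 6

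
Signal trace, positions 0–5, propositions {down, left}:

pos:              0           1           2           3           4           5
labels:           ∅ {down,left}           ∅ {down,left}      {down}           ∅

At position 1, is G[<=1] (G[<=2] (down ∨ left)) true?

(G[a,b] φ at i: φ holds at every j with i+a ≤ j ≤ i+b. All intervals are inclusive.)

No

Check G[<=2] (down ∨ left) at every j in [1,2]:
  j=1: fails at 2
  j=2: fails at 2
Fails at j=1 → formula fails.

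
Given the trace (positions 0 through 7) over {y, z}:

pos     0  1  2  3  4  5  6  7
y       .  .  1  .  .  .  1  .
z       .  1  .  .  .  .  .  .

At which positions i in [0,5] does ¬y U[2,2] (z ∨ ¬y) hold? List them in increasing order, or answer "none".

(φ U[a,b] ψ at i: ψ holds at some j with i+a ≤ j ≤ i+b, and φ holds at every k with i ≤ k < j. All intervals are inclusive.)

3

Evaluate at each i in [0,5]:
  i=0: ✗ (no rhs in [2,2])
  i=1: ✗ (lhs fails at k=2 before rhs at j=3)
  i=2: ✗ (lhs fails at k=2 before rhs at j=4)
  i=3: ✓ (rhs at j=5; lhs holds on [3,4])
  i=4: ✗ (no rhs in [6,6])
  i=5: ✗ (lhs fails at k=6 before rhs at j=7)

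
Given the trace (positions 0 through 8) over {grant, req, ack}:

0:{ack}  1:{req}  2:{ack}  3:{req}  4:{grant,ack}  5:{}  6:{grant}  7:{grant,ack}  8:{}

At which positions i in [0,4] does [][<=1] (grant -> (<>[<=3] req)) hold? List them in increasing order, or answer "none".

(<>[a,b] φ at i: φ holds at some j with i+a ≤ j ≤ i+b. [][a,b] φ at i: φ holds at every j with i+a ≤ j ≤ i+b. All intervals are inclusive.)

0, 1, 2

Evaluate at each i in [0,4]:
  i=0: ✓ (all of [0,1])
  i=1: ✓ (all of [1,2])
  i=2: ✓ (all of [2,3])
  i=3: ✗ (fails at j=4)
  i=4: ✗ (fails at j=4)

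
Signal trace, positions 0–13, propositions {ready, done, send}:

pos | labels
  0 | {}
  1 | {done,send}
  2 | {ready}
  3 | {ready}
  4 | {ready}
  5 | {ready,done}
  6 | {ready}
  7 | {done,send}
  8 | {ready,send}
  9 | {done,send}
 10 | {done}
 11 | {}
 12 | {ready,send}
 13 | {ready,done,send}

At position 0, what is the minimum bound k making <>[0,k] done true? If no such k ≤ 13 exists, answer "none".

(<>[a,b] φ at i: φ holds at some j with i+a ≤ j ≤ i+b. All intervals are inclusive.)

1

Scan j = 0,1,… for done:
  j=0: fails
  j=1: holds
First hit at j=1, so smallest k = 1-0 = 1.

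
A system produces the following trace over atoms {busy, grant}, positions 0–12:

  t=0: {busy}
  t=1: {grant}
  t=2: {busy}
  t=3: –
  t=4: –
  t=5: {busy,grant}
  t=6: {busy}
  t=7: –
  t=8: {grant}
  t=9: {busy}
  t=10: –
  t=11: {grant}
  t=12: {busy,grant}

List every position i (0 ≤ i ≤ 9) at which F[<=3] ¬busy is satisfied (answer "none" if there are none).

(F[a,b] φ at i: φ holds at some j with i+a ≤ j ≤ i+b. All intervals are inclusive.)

0, 1, 2, 3, 4, 5, 6, 7, 8, 9

Evaluate at each i in [0,9]:
  i=0: ✓ (witness j=1)
  i=1: ✓ (witness j=1)
  i=2: ✓ (witness j=3)
  i=3: ✓ (witness j=3)
  i=4: ✓ (witness j=4)
  i=5: ✓ (witness j=7)
  i=6: ✓ (witness j=7)
  i=7: ✓ (witness j=7)
  i=8: ✓ (witness j=8)
  i=9: ✓ (witness j=10)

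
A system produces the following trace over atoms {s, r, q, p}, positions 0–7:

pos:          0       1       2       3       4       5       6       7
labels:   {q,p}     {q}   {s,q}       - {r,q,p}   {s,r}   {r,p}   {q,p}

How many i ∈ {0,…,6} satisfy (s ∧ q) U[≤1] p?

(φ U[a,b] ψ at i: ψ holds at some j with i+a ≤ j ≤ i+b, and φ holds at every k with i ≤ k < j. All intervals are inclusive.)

Evaluate at each i in [0,6]:
  i=0: ✓ (rhs at j=0)
  i=1: ✗ (no rhs in [1,2])
  i=2: ✗ (no rhs in [2,3])
  i=3: ✗ (lhs fails at k=3 before rhs at j=4)
  i=4: ✓ (rhs at j=4)
  i=5: ✗ (lhs fails at k=5 before rhs at j=6)
  i=6: ✓ (rhs at j=6)
Positions where it holds: {0, 4, 6} → 3.

3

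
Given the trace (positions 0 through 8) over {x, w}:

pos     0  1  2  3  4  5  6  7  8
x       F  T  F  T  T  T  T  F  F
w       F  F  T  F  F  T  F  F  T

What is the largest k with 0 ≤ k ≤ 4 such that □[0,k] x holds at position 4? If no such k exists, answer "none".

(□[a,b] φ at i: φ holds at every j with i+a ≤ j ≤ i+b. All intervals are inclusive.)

2

x must hold from j=4 onward; find where it first fails.
  j=4: holds
  j=5: holds
  j=6: holds
  j=7: fails
Holds on [4,6], so largest k = 2.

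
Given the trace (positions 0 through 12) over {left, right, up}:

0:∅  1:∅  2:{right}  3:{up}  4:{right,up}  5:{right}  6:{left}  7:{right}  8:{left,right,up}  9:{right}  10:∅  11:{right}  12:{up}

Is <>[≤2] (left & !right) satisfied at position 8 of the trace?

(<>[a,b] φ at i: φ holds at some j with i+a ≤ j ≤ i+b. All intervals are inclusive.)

Check (left & !right) at each j in [8,10]:
  j=8: false
  j=9: false
  j=10: false
No position in the window satisfies it → formula fails.

No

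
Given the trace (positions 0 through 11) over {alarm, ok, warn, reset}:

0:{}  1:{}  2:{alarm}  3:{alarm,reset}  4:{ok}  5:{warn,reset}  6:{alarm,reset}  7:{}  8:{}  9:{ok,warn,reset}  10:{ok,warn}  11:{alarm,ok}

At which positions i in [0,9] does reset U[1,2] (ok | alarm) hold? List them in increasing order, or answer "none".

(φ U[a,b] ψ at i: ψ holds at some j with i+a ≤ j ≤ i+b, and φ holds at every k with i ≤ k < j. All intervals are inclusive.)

3, 5, 9

Evaluate at each i in [0,9]:
  i=0: ✗ (lhs fails at k=0 before rhs at j=2)
  i=1: ✗ (lhs fails at k=1 before rhs at j=2)
  i=2: ✗ (lhs fails at k=2 before rhs at j=3)
  i=3: ✓ (rhs at j=4; lhs holds on [3,3])
  i=4: ✗ (lhs fails at k=4 before rhs at j=6)
  i=5: ✓ (rhs at j=6; lhs holds on [5,5])
  i=6: ✗ (no rhs in [7,8])
  i=7: ✗ (lhs fails at k=7 before rhs at j=9)
  i=8: ✗ (lhs fails at k=8 before rhs at j=9)
  i=9: ✓ (rhs at j=10; lhs holds on [9,9])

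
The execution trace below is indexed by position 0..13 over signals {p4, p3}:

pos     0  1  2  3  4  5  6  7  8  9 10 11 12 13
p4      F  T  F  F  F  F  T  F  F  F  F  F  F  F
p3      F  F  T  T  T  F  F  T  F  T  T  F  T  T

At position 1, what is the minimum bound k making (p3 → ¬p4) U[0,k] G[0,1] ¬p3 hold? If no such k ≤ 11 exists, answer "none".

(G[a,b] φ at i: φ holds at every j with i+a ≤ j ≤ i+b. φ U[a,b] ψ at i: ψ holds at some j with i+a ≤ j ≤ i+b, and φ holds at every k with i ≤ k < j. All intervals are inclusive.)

Need earliest j ≥ 1 with G[0,1] ¬p3, and (p3 → ¬p4) at every k in [1,j-1].
  j=1: rhs fails.
  j=2: rhs fails.
  j=3: rhs fails.
  j=4: rhs fails.
  j=5: rhs holds; lhs holds on [1,4]. k = 4.

4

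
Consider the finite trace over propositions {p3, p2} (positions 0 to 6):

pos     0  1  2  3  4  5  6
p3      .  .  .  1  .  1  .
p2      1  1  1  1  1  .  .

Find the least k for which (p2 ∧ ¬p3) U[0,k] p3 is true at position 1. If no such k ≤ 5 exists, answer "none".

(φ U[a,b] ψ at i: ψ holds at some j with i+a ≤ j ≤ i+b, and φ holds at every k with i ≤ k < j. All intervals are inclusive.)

2

Need earliest j ≥ 1 with p3, and (p2 ∧ ¬p3) at every k in [1,j-1].
  j=1: rhs fails.
  j=2: rhs fails.
  j=3: rhs holds; lhs holds on [1,2]. k = 2.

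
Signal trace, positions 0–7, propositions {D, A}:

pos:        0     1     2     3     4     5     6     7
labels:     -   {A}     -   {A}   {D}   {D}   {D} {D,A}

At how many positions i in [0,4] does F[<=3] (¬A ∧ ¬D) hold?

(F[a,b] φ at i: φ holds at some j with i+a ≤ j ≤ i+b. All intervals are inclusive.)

3

Evaluate at each i in [0,4]:
  i=0: ✓ (witness j=0)
  i=1: ✓ (witness j=2)
  i=2: ✓ (witness j=2)
  i=3: ✗ (none in [3,6])
  i=4: ✗ (none in [4,7])
Positions where it holds: {0, 1, 2} → 3.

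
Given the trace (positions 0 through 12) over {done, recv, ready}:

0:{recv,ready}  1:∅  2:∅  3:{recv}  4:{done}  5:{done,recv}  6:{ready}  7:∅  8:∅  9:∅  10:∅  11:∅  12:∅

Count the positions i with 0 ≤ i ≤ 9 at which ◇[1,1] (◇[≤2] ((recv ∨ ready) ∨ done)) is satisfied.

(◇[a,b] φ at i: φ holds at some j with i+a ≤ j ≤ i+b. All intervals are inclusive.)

6

Evaluate at each i in [0,9]:
  i=0: ✓ (witness j=1)
  i=1: ✓ (witness j=2)
  i=2: ✓ (witness j=3)
  i=3: ✓ (witness j=4)
  i=4: ✓ (witness j=5)
  i=5: ✓ (witness j=6)
  i=6: ✗ (none in [7,7])
  i=7: ✗ (none in [8,8])
  i=8: ✗ (none in [9,9])
  i=9: ✗ (none in [10,10])
Positions where it holds: {0, 1, 2, 3, 4, 5} → 6.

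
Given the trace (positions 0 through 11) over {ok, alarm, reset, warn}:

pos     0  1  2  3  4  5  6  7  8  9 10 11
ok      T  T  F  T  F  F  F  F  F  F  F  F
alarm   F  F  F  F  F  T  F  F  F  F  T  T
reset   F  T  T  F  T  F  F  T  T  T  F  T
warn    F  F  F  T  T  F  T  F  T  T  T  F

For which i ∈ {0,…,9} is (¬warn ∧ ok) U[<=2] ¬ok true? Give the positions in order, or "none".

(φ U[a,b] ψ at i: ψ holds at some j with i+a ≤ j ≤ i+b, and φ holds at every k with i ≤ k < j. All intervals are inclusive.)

Evaluate at each i in [0,9]:
  i=0: ✓ (rhs at j=2; lhs holds on [0,1])
  i=1: ✓ (rhs at j=2; lhs holds on [1,1])
  i=2: ✓ (rhs at j=2)
  i=3: ✗ (lhs fails at k=3 before rhs at j=4)
  i=4: ✓ (rhs at j=4)
  i=5: ✓ (rhs at j=5)
  i=6: ✓ (rhs at j=6)
  i=7: ✓ (rhs at j=7)
  i=8: ✓ (rhs at j=8)
  i=9: ✓ (rhs at j=9)

0, 1, 2, 4, 5, 6, 7, 8, 9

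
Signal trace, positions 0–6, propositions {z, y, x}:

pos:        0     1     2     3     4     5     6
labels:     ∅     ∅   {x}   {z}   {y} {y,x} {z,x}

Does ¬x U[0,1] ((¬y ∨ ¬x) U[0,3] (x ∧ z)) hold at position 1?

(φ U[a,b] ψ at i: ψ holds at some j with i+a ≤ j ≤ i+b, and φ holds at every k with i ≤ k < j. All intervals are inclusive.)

Need some j in [1,2] with ((¬y ∨ ¬x) U[0,3] (x ∧ z)), and ¬x at every k in [1,j-1].
  j=1: ((¬y ∨ ¬x) U[0,3] (x ∧ z)) — fails.
  j=2: ((¬y ∨ ¬x) U[0,3] (x ∧ z)) — fails.
No j in the window works → until fails.

False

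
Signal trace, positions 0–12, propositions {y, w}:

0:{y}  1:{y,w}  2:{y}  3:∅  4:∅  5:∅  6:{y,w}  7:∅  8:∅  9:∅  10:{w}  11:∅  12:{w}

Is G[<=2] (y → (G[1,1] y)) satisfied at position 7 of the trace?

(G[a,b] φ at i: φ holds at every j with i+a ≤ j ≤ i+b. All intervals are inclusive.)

Check (y → (G[1,1] y)) at every j in [7,9]:
  j=7: antecedent false → ✓
  j=8: antecedent false → ✓
  j=9: antecedent false → ✓
All positions satisfy it → formula holds.

Yes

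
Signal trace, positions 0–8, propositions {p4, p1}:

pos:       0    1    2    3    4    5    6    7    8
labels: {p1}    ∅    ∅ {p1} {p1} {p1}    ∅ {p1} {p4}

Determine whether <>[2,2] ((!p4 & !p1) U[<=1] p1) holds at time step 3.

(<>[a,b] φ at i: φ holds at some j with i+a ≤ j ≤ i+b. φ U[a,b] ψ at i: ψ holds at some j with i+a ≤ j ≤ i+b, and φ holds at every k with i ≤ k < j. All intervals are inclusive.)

Check ((!p4 & !p1) U[<=1] p1) at each j in [5,5]:
  j=5: holds
Found at j=5 → formula holds.

Yes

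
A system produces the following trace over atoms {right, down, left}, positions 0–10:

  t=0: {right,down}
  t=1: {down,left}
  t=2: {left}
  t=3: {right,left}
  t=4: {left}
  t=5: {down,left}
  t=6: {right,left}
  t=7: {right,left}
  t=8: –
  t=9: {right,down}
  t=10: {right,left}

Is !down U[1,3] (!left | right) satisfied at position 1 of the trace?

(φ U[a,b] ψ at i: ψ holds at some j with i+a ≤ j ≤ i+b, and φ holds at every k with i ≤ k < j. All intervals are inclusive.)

Need some j in [2,4] with (!left | right), and !down at every k in [1,j-1].
  j=2: (!left | right) false.
  j=3: (!left | right) holds, but !down fails at k=1 → not this j.
  j=4: (!left | right) false.
No j in the window works → until fails.

Does not hold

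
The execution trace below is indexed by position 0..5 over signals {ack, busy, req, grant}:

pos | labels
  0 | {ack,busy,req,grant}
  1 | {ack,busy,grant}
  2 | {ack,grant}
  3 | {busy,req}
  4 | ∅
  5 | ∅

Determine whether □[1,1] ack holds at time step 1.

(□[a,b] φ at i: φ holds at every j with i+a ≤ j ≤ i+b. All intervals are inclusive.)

Check ack at every j in [2,2]:
  j=2: true
All positions satisfy it → formula holds.

Yes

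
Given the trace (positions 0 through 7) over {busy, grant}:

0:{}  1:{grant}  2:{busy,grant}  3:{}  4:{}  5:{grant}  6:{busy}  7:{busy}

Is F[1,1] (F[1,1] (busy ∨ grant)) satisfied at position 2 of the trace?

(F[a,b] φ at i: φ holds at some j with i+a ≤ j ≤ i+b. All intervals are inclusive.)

False

Check F[1,1] (busy ∨ grant) at each j in [3,3]:
  j=3: fails (none in [4,4])
No position in the window satisfies it → formula fails.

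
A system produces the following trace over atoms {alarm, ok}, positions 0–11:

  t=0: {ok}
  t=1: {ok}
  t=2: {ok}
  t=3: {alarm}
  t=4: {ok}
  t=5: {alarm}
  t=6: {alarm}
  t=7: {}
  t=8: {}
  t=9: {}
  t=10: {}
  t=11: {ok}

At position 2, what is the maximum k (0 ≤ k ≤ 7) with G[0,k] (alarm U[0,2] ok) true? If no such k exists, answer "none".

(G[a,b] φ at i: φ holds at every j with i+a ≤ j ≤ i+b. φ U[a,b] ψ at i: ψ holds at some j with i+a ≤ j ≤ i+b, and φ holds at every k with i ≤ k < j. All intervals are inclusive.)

2

(alarm U[0,2] ok) must hold from j=2 onward; find where it first fails.
  j=2: holds
  j=3: holds
  j=4: holds
  j=5: fails
Holds on [2,4], so largest k = 2.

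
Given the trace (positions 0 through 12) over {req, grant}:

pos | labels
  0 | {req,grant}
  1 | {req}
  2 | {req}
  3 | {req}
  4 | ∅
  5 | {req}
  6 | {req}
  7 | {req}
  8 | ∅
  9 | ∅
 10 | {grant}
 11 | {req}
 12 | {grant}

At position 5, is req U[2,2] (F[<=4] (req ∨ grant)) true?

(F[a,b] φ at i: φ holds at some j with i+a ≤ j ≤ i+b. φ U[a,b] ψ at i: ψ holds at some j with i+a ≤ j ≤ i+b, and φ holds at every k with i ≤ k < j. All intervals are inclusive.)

Need some j in [7,7] with F[<=4] (req ∨ grant), and req at every k in [5,j-1].
  j=7: F[<=4] (req ∨ grant) holds; req holds at every k in [5,6] → satisfied.

True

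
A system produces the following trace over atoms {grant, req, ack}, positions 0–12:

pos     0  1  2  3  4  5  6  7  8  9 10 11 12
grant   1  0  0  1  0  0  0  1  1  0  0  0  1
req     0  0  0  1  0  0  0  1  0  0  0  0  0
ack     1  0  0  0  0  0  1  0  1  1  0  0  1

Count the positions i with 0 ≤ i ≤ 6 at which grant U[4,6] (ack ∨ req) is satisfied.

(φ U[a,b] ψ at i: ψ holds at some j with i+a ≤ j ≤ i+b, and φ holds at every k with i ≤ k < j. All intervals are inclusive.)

Evaluate at each i in [0,6]:
  i=0: ✗ (lhs fails at k=1 before rhs at j=6)
  i=1: ✗ (lhs fails at k=1 before rhs at j=6)
  i=2: ✗ (lhs fails at k=2 before rhs at j=6)
  i=3: ✗ (lhs fails at k=4 before rhs at j=7)
  i=4: ✗ (lhs fails at k=4 before rhs at j=8)
  i=5: ✗ (lhs fails at k=5 before rhs at j=9)
  i=6: ✗ (lhs fails at k=6 before rhs at j=12)
Positions where it holds: {} → 0.

0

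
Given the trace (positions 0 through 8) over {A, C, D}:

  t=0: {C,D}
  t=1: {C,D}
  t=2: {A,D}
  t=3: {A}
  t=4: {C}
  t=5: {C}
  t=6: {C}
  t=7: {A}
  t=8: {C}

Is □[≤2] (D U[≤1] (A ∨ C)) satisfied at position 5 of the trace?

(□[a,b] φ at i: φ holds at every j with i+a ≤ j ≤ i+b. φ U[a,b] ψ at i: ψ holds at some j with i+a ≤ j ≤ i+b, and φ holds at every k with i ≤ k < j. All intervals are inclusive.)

Check (D U[≤1] (A ∨ C)) at every j in [5,7]:
  j=5: holds
  j=6: holds
  j=7: holds
All positions satisfy it → formula holds.

Yes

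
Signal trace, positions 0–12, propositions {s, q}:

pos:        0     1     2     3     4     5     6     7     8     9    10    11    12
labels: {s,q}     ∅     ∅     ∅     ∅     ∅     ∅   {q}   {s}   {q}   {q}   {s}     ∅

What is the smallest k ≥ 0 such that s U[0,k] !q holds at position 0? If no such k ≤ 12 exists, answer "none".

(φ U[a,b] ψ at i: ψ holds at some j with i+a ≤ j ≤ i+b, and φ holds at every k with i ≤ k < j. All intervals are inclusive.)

Need earliest j ≥ 0 with !q, and s at every k in [0,j-1].
  j=0: rhs fails.
  j=1: rhs holds; lhs holds on [0,0]. k = 1.

1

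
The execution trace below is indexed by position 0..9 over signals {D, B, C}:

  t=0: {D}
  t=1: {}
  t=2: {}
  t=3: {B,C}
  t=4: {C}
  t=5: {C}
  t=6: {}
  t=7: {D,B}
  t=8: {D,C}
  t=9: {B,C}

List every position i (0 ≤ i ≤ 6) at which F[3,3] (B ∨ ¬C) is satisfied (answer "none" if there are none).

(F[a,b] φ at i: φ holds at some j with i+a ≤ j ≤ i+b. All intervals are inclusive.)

Evaluate at each i in [0,6]:
  i=0: ✓ (witness j=3)
  i=1: ✗ (none in [4,4])
  i=2: ✗ (none in [5,5])
  i=3: ✓ (witness j=6)
  i=4: ✓ (witness j=7)
  i=5: ✗ (none in [8,8])
  i=6: ✓ (witness j=9)

0, 3, 4, 6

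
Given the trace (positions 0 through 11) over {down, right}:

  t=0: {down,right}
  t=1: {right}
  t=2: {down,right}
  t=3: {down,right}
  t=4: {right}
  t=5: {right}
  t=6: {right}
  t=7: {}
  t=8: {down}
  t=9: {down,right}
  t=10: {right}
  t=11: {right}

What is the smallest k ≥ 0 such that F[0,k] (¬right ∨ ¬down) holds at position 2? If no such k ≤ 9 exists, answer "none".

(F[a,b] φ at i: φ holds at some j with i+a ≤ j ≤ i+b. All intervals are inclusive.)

2

Scan j = 2,3,… for (¬right ∨ ¬down):
  j=2: fails
  j=3: fails
  j=4: holds
First hit at j=4, so smallest k = 4-2 = 2.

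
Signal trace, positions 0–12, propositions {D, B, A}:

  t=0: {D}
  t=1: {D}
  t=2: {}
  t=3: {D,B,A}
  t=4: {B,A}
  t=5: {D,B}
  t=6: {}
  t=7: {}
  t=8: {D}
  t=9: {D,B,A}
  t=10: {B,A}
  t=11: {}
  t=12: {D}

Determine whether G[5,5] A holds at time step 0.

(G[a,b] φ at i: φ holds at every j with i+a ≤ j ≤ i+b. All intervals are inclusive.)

Does not hold

Check A at every j in [5,5]:
  j=5: false
Fails at j=5 → formula fails.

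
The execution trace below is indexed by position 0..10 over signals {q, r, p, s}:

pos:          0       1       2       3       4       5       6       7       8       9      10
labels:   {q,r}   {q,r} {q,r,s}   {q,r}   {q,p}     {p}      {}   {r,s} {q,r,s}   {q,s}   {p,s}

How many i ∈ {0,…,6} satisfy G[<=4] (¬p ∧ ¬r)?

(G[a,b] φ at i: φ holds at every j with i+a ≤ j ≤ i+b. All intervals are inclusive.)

Evaluate at each i in [0,6]:
  i=0: ✗ (fails at j=0)
  i=1: ✗ (fails at j=1)
  i=2: ✗ (fails at j=2)
  i=3: ✗ (fails at j=3)
  i=4: ✗ (fails at j=4)
  i=5: ✗ (fails at j=5)
  i=6: ✗ (fails at j=7)
Positions where it holds: {} → 0.

0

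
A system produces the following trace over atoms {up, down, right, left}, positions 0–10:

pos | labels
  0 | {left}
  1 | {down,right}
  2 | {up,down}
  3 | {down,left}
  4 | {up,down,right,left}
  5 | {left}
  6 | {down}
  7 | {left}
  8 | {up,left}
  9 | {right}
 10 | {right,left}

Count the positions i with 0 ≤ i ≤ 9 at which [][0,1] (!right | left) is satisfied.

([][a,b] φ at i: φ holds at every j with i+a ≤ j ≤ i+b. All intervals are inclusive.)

6

Evaluate at each i in [0,9]:
  i=0: ✗ (fails at j=1)
  i=1: ✗ (fails at j=1)
  i=2: ✓ (all of [2,3])
  i=3: ✓ (all of [3,4])
  i=4: ✓ (all of [4,5])
  i=5: ✓ (all of [5,6])
  i=6: ✓ (all of [6,7])
  i=7: ✓ (all of [7,8])
  i=8: ✗ (fails at j=9)
  i=9: ✗ (fails at j=9)
Positions where it holds: {2, 3, 4, 5, 6, 7} → 6.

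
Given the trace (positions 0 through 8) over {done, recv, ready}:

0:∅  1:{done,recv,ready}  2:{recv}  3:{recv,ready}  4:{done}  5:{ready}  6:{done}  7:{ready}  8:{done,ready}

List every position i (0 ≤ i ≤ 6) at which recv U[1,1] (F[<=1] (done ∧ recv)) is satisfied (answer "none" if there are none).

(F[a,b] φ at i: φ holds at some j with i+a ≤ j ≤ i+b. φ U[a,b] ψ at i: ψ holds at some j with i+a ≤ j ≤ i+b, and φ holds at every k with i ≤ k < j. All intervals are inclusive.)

Evaluate at each i in [0,6]:
  i=0: ✗ (lhs fails at k=0 before rhs at j=1)
  i=1: ✗ (no rhs in [2,2])
  i=2: ✗ (no rhs in [3,3])
  i=3: ✗ (no rhs in [4,4])
  i=4: ✗ (no rhs in [5,5])
  i=5: ✗ (no rhs in [6,6])
  i=6: ✗ (no rhs in [7,7])

none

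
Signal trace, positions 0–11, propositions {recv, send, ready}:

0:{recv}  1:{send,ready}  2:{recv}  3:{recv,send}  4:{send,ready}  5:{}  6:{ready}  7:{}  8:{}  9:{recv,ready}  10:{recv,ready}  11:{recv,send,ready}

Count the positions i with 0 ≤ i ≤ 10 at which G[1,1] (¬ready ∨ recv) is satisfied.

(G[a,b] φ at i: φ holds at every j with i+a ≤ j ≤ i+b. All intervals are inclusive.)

8

Evaluate at each i in [0,10]:
  i=0: ✗ (fails at j=1)
  i=1: ✓ (all of [2,2])
  i=2: ✓ (all of [3,3])
  i=3: ✗ (fails at j=4)
  i=4: ✓ (all of [5,5])
  i=5: ✗ (fails at j=6)
  i=6: ✓ (all of [7,7])
  i=7: ✓ (all of [8,8])
  i=8: ✓ (all of [9,9])
  i=9: ✓ (all of [10,10])
  i=10: ✓ (all of [11,11])
Positions where it holds: {1, 2, 4, 6, 7, 8, 9, 10} → 8.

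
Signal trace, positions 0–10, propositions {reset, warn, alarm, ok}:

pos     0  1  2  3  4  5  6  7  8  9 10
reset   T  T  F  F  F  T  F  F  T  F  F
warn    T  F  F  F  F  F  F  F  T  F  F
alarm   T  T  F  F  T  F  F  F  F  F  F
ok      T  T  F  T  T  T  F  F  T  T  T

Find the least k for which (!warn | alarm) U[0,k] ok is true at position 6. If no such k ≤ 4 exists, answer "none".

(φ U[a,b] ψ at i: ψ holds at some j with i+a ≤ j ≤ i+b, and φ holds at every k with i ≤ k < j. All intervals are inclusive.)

2

Need earliest j ≥ 6 with ok, and (!warn | alarm) at every k in [6,j-1].
  j=6: rhs fails.
  j=7: rhs fails.
  j=8: rhs holds; lhs holds on [6,7]. k = 2.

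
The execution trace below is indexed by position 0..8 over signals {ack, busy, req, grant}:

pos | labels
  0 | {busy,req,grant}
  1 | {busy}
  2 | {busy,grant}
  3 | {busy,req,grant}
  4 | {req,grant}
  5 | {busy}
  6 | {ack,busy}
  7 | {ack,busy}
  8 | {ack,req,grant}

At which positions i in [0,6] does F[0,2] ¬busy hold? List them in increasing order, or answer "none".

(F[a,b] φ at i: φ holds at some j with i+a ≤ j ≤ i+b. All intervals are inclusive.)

2, 3, 4, 6

Evaluate at each i in [0,6]:
  i=0: ✗ (none in [0,2])
  i=1: ✗ (none in [1,3])
  i=2: ✓ (witness j=4)
  i=3: ✓ (witness j=4)
  i=4: ✓ (witness j=4)
  i=5: ✗ (none in [5,7])
  i=6: ✓ (witness j=8)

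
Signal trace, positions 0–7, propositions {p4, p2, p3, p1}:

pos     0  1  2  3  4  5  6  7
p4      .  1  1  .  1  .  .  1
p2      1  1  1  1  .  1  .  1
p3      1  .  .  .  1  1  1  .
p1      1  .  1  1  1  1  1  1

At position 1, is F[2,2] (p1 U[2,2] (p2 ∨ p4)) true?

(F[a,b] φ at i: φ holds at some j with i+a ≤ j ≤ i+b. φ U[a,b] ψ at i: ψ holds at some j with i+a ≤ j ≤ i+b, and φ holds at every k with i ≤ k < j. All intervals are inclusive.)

Check (p1 U[2,2] (p2 ∨ p4)) at each j in [3,3]:
  j=3: holds
Found at j=3 → formula holds.

Yes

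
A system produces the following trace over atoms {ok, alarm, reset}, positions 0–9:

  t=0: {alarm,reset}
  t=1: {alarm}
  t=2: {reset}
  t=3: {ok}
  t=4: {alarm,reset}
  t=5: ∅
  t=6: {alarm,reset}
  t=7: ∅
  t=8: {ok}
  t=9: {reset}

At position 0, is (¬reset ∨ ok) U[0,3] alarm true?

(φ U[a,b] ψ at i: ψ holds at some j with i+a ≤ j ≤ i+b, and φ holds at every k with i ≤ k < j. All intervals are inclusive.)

Holds

Need some j in [0,3] with alarm, and (¬reset ∨ ok) at every k in [0,j-1].
  j=0: alarm holds; no prefix to check → satisfied.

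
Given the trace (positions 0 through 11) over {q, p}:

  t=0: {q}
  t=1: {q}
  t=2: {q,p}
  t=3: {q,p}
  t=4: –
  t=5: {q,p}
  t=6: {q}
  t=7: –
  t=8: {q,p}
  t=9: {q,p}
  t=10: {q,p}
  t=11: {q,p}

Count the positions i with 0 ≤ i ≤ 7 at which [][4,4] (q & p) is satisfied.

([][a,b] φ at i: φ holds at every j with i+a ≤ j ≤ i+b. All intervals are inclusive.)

5

Evaluate at each i in [0,7]:
  i=0: ✗ (fails at j=4)
  i=1: ✓ (all of [5,5])
  i=2: ✗ (fails at j=6)
  i=3: ✗ (fails at j=7)
  i=4: ✓ (all of [8,8])
  i=5: ✓ (all of [9,9])
  i=6: ✓ (all of [10,10])
  i=7: ✓ (all of [11,11])
Positions where it holds: {1, 4, 5, 6, 7} → 5.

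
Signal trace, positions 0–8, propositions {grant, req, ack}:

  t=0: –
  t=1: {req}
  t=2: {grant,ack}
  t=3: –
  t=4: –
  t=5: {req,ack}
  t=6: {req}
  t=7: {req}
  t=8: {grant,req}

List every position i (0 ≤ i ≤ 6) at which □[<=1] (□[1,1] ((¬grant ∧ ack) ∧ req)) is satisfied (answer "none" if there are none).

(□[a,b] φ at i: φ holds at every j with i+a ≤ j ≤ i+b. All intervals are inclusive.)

none

Evaluate at each i in [0,6]:
  i=0: ✗ (fails at j=0)
  i=1: ✗ (fails at j=1)
  i=2: ✗ (fails at j=2)
  i=3: ✗ (fails at j=3)
  i=4: ✗ (fails at j=5)
  i=5: ✗ (fails at j=5)
  i=6: ✗ (fails at j=6)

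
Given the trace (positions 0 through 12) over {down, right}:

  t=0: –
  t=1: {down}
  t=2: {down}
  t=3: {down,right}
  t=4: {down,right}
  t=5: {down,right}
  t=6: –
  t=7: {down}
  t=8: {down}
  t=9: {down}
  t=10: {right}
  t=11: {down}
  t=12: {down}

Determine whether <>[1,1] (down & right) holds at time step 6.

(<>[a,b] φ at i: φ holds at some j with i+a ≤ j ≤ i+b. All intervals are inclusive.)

False

Check (down & right) at each j in [7,7]:
  j=7: false
No position in the window satisfies it → formula fails.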